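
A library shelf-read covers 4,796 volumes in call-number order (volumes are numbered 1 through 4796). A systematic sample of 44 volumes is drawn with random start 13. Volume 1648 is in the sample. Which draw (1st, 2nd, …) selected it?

16

k = 4796/44 = 109
position = (1648 − 13)/109 + 1 = 1635/109 + 1 = 15 + 1 = 16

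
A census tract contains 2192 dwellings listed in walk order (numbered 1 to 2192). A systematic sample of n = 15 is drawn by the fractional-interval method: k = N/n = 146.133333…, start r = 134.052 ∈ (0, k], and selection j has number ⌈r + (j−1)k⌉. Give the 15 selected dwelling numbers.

135, 281, 427, 573, 719, 865, 1011, 1157, 1304, 1450, 1596, 1742, 1888, 2034, 2180

j=1: r + 0k = 134.052 → ⌈·⌉ = 135
j=2: r + 1k = 280.185333… → ⌈·⌉ = 281
j=3: r + 2k = 426.318666… → ⌈·⌉ = 427
j=4: r + 3k = 572.452 → ⌈·⌉ = 573
j=5: r + 4k = 718.585333… → ⌈·⌉ = 719
j=6: r + 5k = 864.718666… → ⌈·⌉ = 865
j=7: r + 6k = 1010.852 → ⌈·⌉ = 1011
j=8: r + 7k = 1156.985333… → ⌈·⌉ = 1157
j=9: r + 8k = 1303.118666… → ⌈·⌉ = 1304
j=10: r + 9k = 1449.252 → ⌈·⌉ = 1450
j=11: r + 10k = 1595.385333… → ⌈·⌉ = 1596
j=12: r + 11k = 1741.518666… → ⌈·⌉ = 1742
j=13: r + 12k = 1887.652 → ⌈·⌉ = 1888
j=14: r + 13k = 2033.785333… → ⌈·⌉ = 2034
j=15: r + 14k = 2179.918666… → ⌈·⌉ = 2180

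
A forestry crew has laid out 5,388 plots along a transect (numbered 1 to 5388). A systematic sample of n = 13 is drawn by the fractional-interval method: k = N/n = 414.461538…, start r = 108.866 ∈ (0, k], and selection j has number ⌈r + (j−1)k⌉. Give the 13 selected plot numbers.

109, 524, 938, 1353, 1767, 2182, 2596, 3011, 3425, 3840, 4254, 4668, 5083

j=1: r + 0k = 108.866 → ⌈·⌉ = 109
j=2: r + 1k = 523.327538… → ⌈·⌉ = 524
j=3: r + 2k = 937.789076… → ⌈·⌉ = 938
j=4: r + 3k = 1352.250615… → ⌈·⌉ = 1353
j=5: r + 4k = 1766.712153… → ⌈·⌉ = 1767
j=6: r + 5k = 2181.173692… → ⌈·⌉ = 2182
j=7: r + 6k = 2595.635230… → ⌈·⌉ = 2596
j=8: r + 7k = 3010.096769… → ⌈·⌉ = 3011
j=9: r + 8k = 3424.558307… → ⌈·⌉ = 3425
j=10: r + 9k = 3839.019846… → ⌈·⌉ = 3840
j=11: r + 10k = 4253.481384… → ⌈·⌉ = 4254
j=12: r + 11k = 4667.942923… → ⌈·⌉ = 4668
j=13: r + 12k = 5082.404461… → ⌈·⌉ = 5083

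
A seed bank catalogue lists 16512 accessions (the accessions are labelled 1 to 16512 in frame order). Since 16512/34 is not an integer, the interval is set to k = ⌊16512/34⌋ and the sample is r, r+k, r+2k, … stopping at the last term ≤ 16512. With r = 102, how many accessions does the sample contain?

k = ⌊16512/34⌋ = 485
Achieved size = ⌊(16512 − 102)/485⌋ + 1 = ⌊16410/485⌋ + 1 = 33 + 1 = 34
(last selection: 102 + 33×485 = 16107 ≤ 16512; next would be 16592 > 16512)

34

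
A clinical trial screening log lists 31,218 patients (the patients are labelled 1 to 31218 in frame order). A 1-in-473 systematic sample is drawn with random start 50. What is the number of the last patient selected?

30795

k = 473
66th selection = r + (66−1)·k = 50 + 65×473 = 50 + 30745 = 30795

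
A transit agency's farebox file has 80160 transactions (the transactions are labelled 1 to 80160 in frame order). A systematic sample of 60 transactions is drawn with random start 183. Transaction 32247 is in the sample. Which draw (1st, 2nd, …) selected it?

25

k = 80160/60 = 1336
position = (32247 − 183)/1336 + 1 = 32064/1336 + 1 = 24 + 1 = 25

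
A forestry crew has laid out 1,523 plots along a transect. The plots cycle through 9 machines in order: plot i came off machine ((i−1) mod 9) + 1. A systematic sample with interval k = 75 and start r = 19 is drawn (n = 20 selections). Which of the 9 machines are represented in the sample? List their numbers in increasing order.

1, 4, 7

Consecutive selections differ by k = 75, so their machine numbers differ by 75 mod 9 = 3.
gcd(75, 9) = 3, so the sample visits 9/3 = 3 distinct residues mod 9.
Start 19 is machine 1; the machines hit are 1, 4, 7.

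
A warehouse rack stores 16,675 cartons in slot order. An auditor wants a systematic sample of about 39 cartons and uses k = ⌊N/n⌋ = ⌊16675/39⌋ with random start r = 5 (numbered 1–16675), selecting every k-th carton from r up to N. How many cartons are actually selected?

40

k = ⌊16675/39⌋ = 427
Achieved size = ⌊(16675 − 5)/427⌋ + 1 = ⌊16670/427⌋ + 1 = 39 + 1 = 40
(last selection: 5 + 39×427 = 16658 ≤ 16675; next would be 17085 > 16675)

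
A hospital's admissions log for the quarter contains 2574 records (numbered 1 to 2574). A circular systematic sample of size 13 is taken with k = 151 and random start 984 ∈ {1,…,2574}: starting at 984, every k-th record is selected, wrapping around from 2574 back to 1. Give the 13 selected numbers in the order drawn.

Selection 1: 984
Selection 2: 984 + 151 = 1135
Selection 3: 1135 + 151 = 1286
Selection 4: 1286 + 151 = 1437
Selection 5: 1437 + 151 = 1588
Selection 6: 1588 + 151 = 1739
Selection 7: 1739 + 151 = 1890
Selection 8: 1890 + 151 = 2041
Selection 9: 2041 + 151 = 2192
Selection 10: 2192 + 151 = 2343
Selection 11: 2343 + 151 = 2494
Selection 12: 2494 + 151 = 2645 → 2645 − 2574 = 71
Selection 13: 71 + 151 = 222

984, 1135, 1286, 1437, 1588, 1739, 1890, 2041, 2192, 2343, 2494, 71, 222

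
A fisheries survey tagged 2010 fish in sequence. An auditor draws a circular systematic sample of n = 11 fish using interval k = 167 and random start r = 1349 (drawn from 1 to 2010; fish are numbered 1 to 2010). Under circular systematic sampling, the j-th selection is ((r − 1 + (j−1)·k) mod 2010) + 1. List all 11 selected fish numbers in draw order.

1349, 1516, 1683, 1850, 7, 174, 341, 508, 675, 842, 1009

Selection 1: 1349
Selection 2: 1349 + 167 = 1516
Selection 3: 1516 + 167 = 1683
Selection 4: 1683 + 167 = 1850
Selection 5: 1850 + 167 = 2017 → 2017 − 2010 = 7
Selection 6: 7 + 167 = 174
Selection 7: 174 + 167 = 341
Selection 8: 341 + 167 = 508
Selection 9: 508 + 167 = 675
Selection 10: 675 + 167 = 842
Selection 11: 842 + 167 = 1009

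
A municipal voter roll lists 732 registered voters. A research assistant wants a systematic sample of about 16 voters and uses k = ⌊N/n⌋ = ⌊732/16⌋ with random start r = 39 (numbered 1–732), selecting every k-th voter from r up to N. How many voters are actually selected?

16

k = ⌊732/16⌋ = 45
Achieved size = ⌊(732 − 39)/45⌋ + 1 = ⌊693/45⌋ + 1 = 15 + 1 = 16
(last selection: 39 + 15×45 = 714 ≤ 732; next would be 759 > 732)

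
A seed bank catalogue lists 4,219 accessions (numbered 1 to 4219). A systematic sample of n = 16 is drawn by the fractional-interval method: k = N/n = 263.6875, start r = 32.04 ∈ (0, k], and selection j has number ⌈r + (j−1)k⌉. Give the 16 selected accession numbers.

j=1: r + 0k = 32.04 → ⌈·⌉ = 33
j=2: r + 1k = 295.7275 → ⌈·⌉ = 296
j=3: r + 2k = 559.415 → ⌈·⌉ = 560
j=4: r + 3k = 823.1025 → ⌈·⌉ = 824
j=5: r + 4k = 1086.79 → ⌈·⌉ = 1087
j=6: r + 5k = 1350.4775 → ⌈·⌉ = 1351
j=7: r + 6k = 1614.165 → ⌈·⌉ = 1615
j=8: r + 7k = 1877.8525 → ⌈·⌉ = 1878
j=9: r + 8k = 2141.54 → ⌈·⌉ = 2142
j=10: r + 9k = 2405.2275 → ⌈·⌉ = 2406
j=11: r + 10k = 2668.915 → ⌈·⌉ = 2669
j=12: r + 11k = 2932.6025 → ⌈·⌉ = 2933
j=13: r + 12k = 3196.29 → ⌈·⌉ = 3197
j=14: r + 13k = 3459.9775 → ⌈·⌉ = 3460
j=15: r + 14k = 3723.665 → ⌈·⌉ = 3724
j=16: r + 15k = 3987.3525 → ⌈·⌉ = 3988

33, 296, 560, 824, 1087, 1351, 1615, 1878, 2142, 2406, 2669, 2933, 3197, 3460, 3724, 3988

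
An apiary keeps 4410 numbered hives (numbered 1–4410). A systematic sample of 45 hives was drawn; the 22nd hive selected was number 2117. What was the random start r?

k = 4410/45 = 98
r = 2117 − (22−1)×98 = 2117 − 2058 = 59

59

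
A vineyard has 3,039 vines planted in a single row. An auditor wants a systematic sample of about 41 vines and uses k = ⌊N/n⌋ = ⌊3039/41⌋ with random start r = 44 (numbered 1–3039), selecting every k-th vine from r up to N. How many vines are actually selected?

41

k = ⌊3039/41⌋ = 74
Achieved size = ⌊(3039 − 44)/74⌋ + 1 = ⌊2995/74⌋ + 1 = 40 + 1 = 41
(last selection: 44 + 40×74 = 3004 ≤ 3039; next would be 3078 > 3039)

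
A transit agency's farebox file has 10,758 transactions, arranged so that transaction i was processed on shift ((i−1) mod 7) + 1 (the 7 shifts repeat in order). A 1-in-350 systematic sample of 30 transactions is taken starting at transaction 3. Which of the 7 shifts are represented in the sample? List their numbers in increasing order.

3

Consecutive selections differ by k = 350, so their shift numbers differ by 350 mod 7 = 0.
gcd(350, 7) = 7, so the sample visits 7/7 = 1 distinct residues mod 7.
Start 3 is shift 3; the shifts hit are 3.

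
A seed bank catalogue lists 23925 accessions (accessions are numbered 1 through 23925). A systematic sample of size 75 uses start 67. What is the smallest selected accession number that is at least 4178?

k = 23925/75 = 319
Steps past start: ⌈(4178 − 67)/319⌉ = ⌈4111/319⌉ = 13
Selected accession: 67 + 13×319 = 4214

4214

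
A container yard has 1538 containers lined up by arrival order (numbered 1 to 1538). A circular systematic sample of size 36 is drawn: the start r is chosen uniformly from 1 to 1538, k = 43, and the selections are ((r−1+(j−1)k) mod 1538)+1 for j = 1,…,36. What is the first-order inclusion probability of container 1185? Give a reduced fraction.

For each position j, as r ranges over 1…1538 the j-th selection hits every container exactly once, so container 1185 is selected for exactly 36 of the 1538 starts.
Inclusion probability = 36/1538 = 18/769.

18/769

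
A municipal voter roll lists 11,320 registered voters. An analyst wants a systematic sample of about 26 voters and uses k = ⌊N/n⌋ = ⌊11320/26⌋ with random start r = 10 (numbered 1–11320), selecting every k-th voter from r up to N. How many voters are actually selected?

k = ⌊11320/26⌋ = 435
Achieved size = ⌊(11320 − 10)/435⌋ + 1 = ⌊11310/435⌋ + 1 = 26 + 1 = 27
(last selection: 10 + 26×435 = 11320 ≤ 11320; next would be 11755 > 11320)

27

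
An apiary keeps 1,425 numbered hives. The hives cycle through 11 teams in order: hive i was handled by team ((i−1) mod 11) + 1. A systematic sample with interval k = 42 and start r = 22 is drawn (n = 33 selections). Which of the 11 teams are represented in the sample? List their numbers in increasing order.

Consecutive selections differ by k = 42, so their team numbers differ by 42 mod 11 = 9.
gcd(42, 11) = 1, so the sample visits 11/1 = 11 distinct residues mod 11.
Start 22 is team 11; the teams hit are 1, 2, 3, 4, 5, 6, 7, 8, 9, 10, 11.

1, 2, 3, 4, 5, 6, 7, 8, 9, 10, 11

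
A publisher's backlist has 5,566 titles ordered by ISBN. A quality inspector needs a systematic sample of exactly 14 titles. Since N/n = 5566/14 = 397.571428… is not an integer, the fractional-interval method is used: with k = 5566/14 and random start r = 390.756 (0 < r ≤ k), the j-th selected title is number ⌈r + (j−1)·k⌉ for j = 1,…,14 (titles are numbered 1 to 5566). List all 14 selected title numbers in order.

391, 789, 1186, 1584, 1982, 2379, 2777, 3174, 3572, 3969, 4367, 4765, 5162, 5560

j=1: r + 0k = 390.756 → ⌈·⌉ = 391
j=2: r + 1k = 788.327428… → ⌈·⌉ = 789
j=3: r + 2k = 1185.898857… → ⌈·⌉ = 1186
j=4: r + 3k = 1583.470285… → ⌈·⌉ = 1584
j=5: r + 4k = 1981.041714… → ⌈·⌉ = 1982
j=6: r + 5k = 2378.613142… → ⌈·⌉ = 2379
j=7: r + 6k = 2776.184571… → ⌈·⌉ = 2777
j=8: r + 7k = 3173.756 → ⌈·⌉ = 3174
j=9: r + 8k = 3571.327428… → ⌈·⌉ = 3572
j=10: r + 9k = 3968.898857… → ⌈·⌉ = 3969
j=11: r + 10k = 4366.470285… → ⌈·⌉ = 4367
j=12: r + 11k = 4764.041714… → ⌈·⌉ = 4765
j=13: r + 12k = 5161.613142… → ⌈·⌉ = 5162
j=14: r + 13k = 5559.184571… → ⌈·⌉ = 5560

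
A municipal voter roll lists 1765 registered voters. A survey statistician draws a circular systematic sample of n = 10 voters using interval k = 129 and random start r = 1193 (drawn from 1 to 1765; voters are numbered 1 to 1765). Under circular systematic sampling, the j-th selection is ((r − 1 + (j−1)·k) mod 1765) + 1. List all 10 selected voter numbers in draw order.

1193, 1322, 1451, 1580, 1709, 73, 202, 331, 460, 589

Selection 1: 1193
Selection 2: 1193 + 129 = 1322
Selection 3: 1322 + 129 = 1451
Selection 4: 1451 + 129 = 1580
Selection 5: 1580 + 129 = 1709
Selection 6: 1709 + 129 = 1838 → 1838 − 1765 = 73
Selection 7: 73 + 129 = 202
Selection 8: 202 + 129 = 331
Selection 9: 331 + 129 = 460
Selection 10: 460 + 129 = 589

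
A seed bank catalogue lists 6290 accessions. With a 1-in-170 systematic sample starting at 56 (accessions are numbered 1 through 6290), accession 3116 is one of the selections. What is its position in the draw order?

19

k = 170
position = (3116 − 56)/170 + 1 = 3060/170 + 1 = 18 + 1 = 19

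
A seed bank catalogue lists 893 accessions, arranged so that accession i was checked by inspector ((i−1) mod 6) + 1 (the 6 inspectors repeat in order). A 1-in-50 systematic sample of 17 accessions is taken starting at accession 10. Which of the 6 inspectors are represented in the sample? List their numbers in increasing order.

Consecutive selections differ by k = 50, so their inspector numbers differ by 50 mod 6 = 2.
gcd(50, 6) = 2, so the sample visits 6/2 = 3 distinct residues mod 6.
Start 10 is inspector 4; the inspectors hit are 2, 4, 6.

2, 4, 6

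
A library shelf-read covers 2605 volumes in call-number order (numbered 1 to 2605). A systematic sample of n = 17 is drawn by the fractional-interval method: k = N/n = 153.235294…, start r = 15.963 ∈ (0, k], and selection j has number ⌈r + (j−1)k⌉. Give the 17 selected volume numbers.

j=1: r + 0k = 15.963 → ⌈·⌉ = 16
j=2: r + 1k = 169.198294… → ⌈·⌉ = 170
j=3: r + 2k = 322.433588… → ⌈·⌉ = 323
j=4: r + 3k = 475.668882… → ⌈·⌉ = 476
j=5: r + 4k = 628.904176… → ⌈·⌉ = 629
j=6: r + 5k = 782.139470… → ⌈·⌉ = 783
j=7: r + 6k = 935.374764… → ⌈·⌉ = 936
j=8: r + 7k = 1088.610058… → ⌈·⌉ = 1089
j=9: r + 8k = 1241.845352… → ⌈·⌉ = 1242
j=10: r + 9k = 1395.080647… → ⌈·⌉ = 1396
j=11: r + 10k = 1548.315941… → ⌈·⌉ = 1549
j=12: r + 11k = 1701.551235… → ⌈·⌉ = 1702
j=13: r + 12k = 1854.786529… → ⌈·⌉ = 1855
j=14: r + 13k = 2008.021823… → ⌈·⌉ = 2009
j=15: r + 14k = 2161.257117… → ⌈·⌉ = 2162
j=16: r + 15k = 2314.492411… → ⌈·⌉ = 2315
j=17: r + 16k = 2467.727705… → ⌈·⌉ = 2468

16, 170, 323, 476, 629, 783, 936, 1089, 1242, 1396, 1549, 1702, 1855, 2009, 2162, 2315, 2468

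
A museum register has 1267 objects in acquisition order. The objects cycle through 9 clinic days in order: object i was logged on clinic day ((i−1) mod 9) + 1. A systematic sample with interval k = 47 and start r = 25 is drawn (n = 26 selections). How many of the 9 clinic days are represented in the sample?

Consecutive selections differ by k = 47, so their clinic day numbers differ by 47 mod 9 = 2.
gcd(47, 9) = 1, so the sample visits 9/1 = 9 distinct residues mod 9.
Start 25 is clinic day 7; the clinic days hit are 1, 2, 3, 4, 5, 6, 7, 8, 9.

9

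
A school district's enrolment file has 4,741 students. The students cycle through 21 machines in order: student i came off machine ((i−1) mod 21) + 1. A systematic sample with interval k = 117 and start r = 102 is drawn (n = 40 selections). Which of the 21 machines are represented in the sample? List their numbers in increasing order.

3, 6, 9, 12, 15, 18, 21

Consecutive selections differ by k = 117, so their machine numbers differ by 117 mod 21 = 12.
gcd(117, 21) = 3, so the sample visits 21/3 = 7 distinct residues mod 21.
Start 102 is machine 18; the machines hit are 3, 6, 9, 12, 15, 18, 21.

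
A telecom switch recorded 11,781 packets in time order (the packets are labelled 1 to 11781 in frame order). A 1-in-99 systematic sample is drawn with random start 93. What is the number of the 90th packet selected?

8904

k = 99
90th selection = r + (90−1)·k = 93 + 89×99 = 93 + 8811 = 8904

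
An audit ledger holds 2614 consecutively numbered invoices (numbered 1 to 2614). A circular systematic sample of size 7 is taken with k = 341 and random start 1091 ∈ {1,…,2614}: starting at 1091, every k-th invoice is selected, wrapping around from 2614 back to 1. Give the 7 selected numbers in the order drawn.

1091, 1432, 1773, 2114, 2455, 182, 523

Selection 1: 1091
Selection 2: 1091 + 341 = 1432
Selection 3: 1432 + 341 = 1773
Selection 4: 1773 + 341 = 2114
Selection 5: 2114 + 341 = 2455
Selection 6: 2455 + 341 = 2796 → 2796 − 2614 = 182
Selection 7: 182 + 341 = 523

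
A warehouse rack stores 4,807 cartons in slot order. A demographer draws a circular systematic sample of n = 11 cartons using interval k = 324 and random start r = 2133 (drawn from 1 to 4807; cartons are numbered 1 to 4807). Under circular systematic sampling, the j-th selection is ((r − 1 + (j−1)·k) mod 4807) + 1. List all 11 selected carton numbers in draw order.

Selection 1: 2133
Selection 2: 2133 + 324 = 2457
Selection 3: 2457 + 324 = 2781
Selection 4: 2781 + 324 = 3105
Selection 5: 3105 + 324 = 3429
Selection 6: 3429 + 324 = 3753
Selection 7: 3753 + 324 = 4077
Selection 8: 4077 + 324 = 4401
Selection 9: 4401 + 324 = 4725
Selection 10: 4725 + 324 = 5049 → 5049 − 4807 = 242
Selection 11: 242 + 324 = 566

2133, 2457, 2781, 3105, 3429, 3753, 4077, 4401, 4725, 242, 566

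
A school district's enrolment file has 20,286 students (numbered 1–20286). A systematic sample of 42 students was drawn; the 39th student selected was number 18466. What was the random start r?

k = 20286/42 = 483
r = 18466 − (39−1)×483 = 18466 − 18354 = 112

112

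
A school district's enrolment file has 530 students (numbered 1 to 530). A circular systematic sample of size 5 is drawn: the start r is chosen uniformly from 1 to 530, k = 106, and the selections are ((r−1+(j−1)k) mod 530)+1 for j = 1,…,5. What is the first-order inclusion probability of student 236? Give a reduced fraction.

1/106

For each position j, as r ranges over 1…530 the j-th selection hits every student exactly once, so student 236 is selected for exactly 5 of the 530 starts.
Inclusion probability = 5/530 = 1/106.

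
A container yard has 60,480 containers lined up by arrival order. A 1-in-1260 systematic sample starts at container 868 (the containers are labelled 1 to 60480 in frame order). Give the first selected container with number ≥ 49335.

50008

k = 1260
Steps past start: ⌈(49335 − 868)/1260⌉ = ⌈48467/1260⌉ = 39
Selected container: 868 + 39×1260 = 50008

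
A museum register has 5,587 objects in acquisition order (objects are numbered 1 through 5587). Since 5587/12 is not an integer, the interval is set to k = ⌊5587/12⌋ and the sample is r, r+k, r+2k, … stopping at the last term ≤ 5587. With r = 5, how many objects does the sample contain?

13

k = ⌊5587/12⌋ = 465
Achieved size = ⌊(5587 − 5)/465⌋ + 1 = ⌊5582/465⌋ + 1 = 12 + 1 = 13
(last selection: 5 + 12×465 = 5585 ≤ 5587; next would be 6050 > 5587)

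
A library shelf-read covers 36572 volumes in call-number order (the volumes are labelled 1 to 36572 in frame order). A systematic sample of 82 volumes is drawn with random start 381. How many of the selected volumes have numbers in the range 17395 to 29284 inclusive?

k = 36572/82 = 446
First selection ≥ 17395: 381 + ⌈(17395−381)/446⌉·446 = 381 + 39×446 = 17775
Last selection ≤ 29284: 381 + ⌊(29284−381)/446⌋·446 = 381 + 64×446 = 28925
Count = 64 − 39 + 1 = 26

26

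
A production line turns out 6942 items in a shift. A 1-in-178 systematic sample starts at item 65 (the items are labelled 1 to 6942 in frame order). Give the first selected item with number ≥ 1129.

1133

k = 178
Steps past start: ⌈(1129 − 65)/178⌉ = ⌈1064/178⌉ = 6
Selected item: 65 + 6×178 = 1133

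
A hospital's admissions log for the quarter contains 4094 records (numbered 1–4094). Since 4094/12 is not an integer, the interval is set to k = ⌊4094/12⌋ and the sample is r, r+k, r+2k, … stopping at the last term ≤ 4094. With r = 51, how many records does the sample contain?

k = ⌊4094/12⌋ = 341
Achieved size = ⌊(4094 − 51)/341⌋ + 1 = ⌊4043/341⌋ + 1 = 11 + 1 = 12
(last selection: 51 + 11×341 = 3802 ≤ 4094; next would be 4143 > 4094)

12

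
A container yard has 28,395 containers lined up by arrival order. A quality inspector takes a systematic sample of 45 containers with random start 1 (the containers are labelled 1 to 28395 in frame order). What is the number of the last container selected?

27765

k = 28395/45 = 631
45th selection = r + (45−1)·k = 1 + 44×631 = 1 + 27764 = 27765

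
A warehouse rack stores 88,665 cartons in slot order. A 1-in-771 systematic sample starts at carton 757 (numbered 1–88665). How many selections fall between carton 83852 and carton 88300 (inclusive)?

6

k = 771
First selection ≥ 83852: 757 + ⌈(83852−757)/771⌉·771 = 757 + 108×771 = 84025
Last selection ≤ 88300: 757 + ⌊(88300−757)/771⌋·771 = 757 + 113×771 = 87880
Count = 113 − 108 + 1 = 6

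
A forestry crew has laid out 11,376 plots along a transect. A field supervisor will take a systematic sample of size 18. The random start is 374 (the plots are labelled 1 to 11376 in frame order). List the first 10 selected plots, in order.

374, 1006, 1638, 2270, 2902, 3534, 4166, 4798, 5430, 6062

k = N/n = 11376/18 = 632
plot 1: 374
plot 2: 374 + 632 = 1006
plot 3: 1006 + 632 = 1638
plot 4: 1638 + 632 = 2270
plot 5: 2270 + 632 = 2902
plot 6: 2902 + 632 = 3534
plot 7: 3534 + 632 = 4166
plot 8: 4166 + 632 = 4798
plot 9: 4798 + 632 = 5430
plot 10: 5430 + 632 = 6062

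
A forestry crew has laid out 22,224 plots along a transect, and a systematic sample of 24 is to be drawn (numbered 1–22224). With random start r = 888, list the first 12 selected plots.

888, 1814, 2740, 3666, 4592, 5518, 6444, 7370, 8296, 9222, 10148, 11074

k = N/n = 22224/24 = 926
plot 1: 888
plot 2: 888 + 926 = 1814
plot 3: 1814 + 926 = 2740
plot 4: 2740 + 926 = 3666
plot 5: 3666 + 926 = 4592
plot 6: 4592 + 926 = 5518
plot 7: 5518 + 926 = 6444
plot 8: 6444 + 926 = 7370
plot 9: 7370 + 926 = 8296
plot 10: 8296 + 926 = 9222
plot 11: 9222 + 926 = 10148
plot 12: 10148 + 926 = 11074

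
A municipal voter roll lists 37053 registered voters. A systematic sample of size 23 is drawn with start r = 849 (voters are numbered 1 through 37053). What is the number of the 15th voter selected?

23403

k = 37053/23 = 1611
15th selection = r + (15−1)·k = 849 + 14×1611 = 849 + 22554 = 23403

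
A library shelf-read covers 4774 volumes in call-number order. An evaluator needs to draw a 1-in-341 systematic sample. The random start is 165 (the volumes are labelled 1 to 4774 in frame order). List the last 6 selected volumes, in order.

2893, 3234, 3575, 3916, 4257, 4598

9th selection = 165 + 8×341 = 2893
10th: 2893 + 341 = 3234
11th: 3234 + 341 = 3575
12th: 3575 + 341 = 3916
13th: 3916 + 341 = 4257
14th: 4257 + 341 = 4598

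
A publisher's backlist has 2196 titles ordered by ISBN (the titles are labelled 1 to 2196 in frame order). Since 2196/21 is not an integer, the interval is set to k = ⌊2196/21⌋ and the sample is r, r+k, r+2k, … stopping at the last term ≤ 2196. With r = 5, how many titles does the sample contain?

22

k = ⌊2196/21⌋ = 104
Achieved size = ⌊(2196 − 5)/104⌋ + 1 = ⌊2191/104⌋ + 1 = 21 + 1 = 22
(last selection: 5 + 21×104 = 2189 ≤ 2196; next would be 2293 > 2196)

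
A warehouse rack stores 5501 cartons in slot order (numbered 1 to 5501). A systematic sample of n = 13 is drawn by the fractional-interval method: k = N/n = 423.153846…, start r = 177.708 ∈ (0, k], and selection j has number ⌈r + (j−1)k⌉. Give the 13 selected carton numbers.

j=1: r + 0k = 177.708 → ⌈·⌉ = 178
j=2: r + 1k = 600.861846… → ⌈·⌉ = 601
j=3: r + 2k = 1024.015692… → ⌈·⌉ = 1025
j=4: r + 3k = 1447.169538… → ⌈·⌉ = 1448
j=5: r + 4k = 1870.323384… → ⌈·⌉ = 1871
j=6: r + 5k = 2293.477230… → ⌈·⌉ = 2294
j=7: r + 6k = 2716.631076… → ⌈·⌉ = 2717
j=8: r + 7k = 3139.784923… → ⌈·⌉ = 3140
j=9: r + 8k = 3562.938769… → ⌈·⌉ = 3563
j=10: r + 9k = 3986.092615… → ⌈·⌉ = 3987
j=11: r + 10k = 4409.246461… → ⌈·⌉ = 4410
j=12: r + 11k = 4832.400307… → ⌈·⌉ = 4833
j=13: r + 12k = 5255.554153… → ⌈·⌉ = 5256

178, 601, 1025, 1448, 1871, 2294, 2717, 3140, 3563, 3987, 4410, 4833, 5256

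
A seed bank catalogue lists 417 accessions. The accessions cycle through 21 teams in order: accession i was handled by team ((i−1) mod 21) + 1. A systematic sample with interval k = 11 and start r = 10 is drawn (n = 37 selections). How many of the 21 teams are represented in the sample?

21

Consecutive selections differ by k = 11, so their team numbers differ by 11 mod 21 = 11.
gcd(11, 21) = 1, so the sample visits 21/1 = 21 distinct residues mod 21.
Start 10 is team 10; the teams hit are 1, 2, 3, 4, 5, 6, 7, 8, 9, 10, 11, 12, 13, 14, 15, 16, 17, 18, 19, 20, 21.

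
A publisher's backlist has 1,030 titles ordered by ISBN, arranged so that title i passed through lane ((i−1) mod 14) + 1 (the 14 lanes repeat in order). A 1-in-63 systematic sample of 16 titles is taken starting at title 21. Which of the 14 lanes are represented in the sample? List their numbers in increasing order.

7, 14

Consecutive selections differ by k = 63, so their lane numbers differ by 63 mod 14 = 7.
gcd(63, 14) = 7, so the sample visits 14/7 = 2 distinct residues mod 14.
Start 21 is lane 7; the lanes hit are 7, 14.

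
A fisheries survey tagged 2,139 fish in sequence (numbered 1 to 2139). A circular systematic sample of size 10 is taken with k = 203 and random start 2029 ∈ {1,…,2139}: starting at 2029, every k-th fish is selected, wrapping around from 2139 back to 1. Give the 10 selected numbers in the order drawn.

Selection 1: 2029
Selection 2: 2029 + 203 = 2232 → 2232 − 2139 = 93
Selection 3: 93 + 203 = 296
Selection 4: 296 + 203 = 499
Selection 5: 499 + 203 = 702
Selection 6: 702 + 203 = 905
Selection 7: 905 + 203 = 1108
Selection 8: 1108 + 203 = 1311
Selection 9: 1311 + 203 = 1514
Selection 10: 1514 + 203 = 1717

2029, 93, 296, 499, 702, 905, 1108, 1311, 1514, 1717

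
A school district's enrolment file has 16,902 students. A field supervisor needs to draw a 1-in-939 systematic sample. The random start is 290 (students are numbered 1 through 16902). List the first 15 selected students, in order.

student 1: 290
student 2: 290 + 939 = 1229
student 3: 1229 + 939 = 2168
student 4: 2168 + 939 = 3107
student 5: 3107 + 939 = 4046
student 6: 4046 + 939 = 4985
student 7: 4985 + 939 = 5924
student 8: 5924 + 939 = 6863
student 9: 6863 + 939 = 7802
student 10: 7802 + 939 = 8741
student 11: 8741 + 939 = 9680
student 12: 9680 + 939 = 10619
student 13: 10619 + 939 = 11558
student 14: 11558 + 939 = 12497
student 15: 12497 + 939 = 13436

290, 1229, 2168, 3107, 4046, 4985, 5924, 6863, 7802, 8741, 9680, 10619, 11558, 12497, 13436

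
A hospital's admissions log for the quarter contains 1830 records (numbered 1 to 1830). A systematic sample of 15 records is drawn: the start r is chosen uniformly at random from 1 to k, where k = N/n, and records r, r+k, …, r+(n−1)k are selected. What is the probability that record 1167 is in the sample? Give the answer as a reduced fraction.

k = 1830/15 = 122.
Record 1167 is selected iff r ≡ 1167 (mod 122); exactly one such r in {1,…,122}.
Inclusion probability = 1/122.

1/122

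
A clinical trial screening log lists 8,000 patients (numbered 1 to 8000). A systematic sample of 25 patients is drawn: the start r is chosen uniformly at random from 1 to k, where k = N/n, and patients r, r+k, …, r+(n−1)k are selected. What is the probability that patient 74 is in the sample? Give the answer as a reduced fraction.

k = 8000/25 = 320.
Patient 74 is selected iff r ≡ 74 (mod 320); exactly one such r in {1,…,320}.
Inclusion probability = 1/320.

1/320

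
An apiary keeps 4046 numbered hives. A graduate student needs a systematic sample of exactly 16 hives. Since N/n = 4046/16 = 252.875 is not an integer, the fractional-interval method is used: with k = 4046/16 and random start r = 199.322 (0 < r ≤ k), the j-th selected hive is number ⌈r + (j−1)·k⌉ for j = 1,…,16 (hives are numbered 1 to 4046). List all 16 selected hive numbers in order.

j=1: r + 0k = 199.322 → ⌈·⌉ = 200
j=2: r + 1k = 452.197 → ⌈·⌉ = 453
j=3: r + 2k = 705.072 → ⌈·⌉ = 706
j=4: r + 3k = 957.947 → ⌈·⌉ = 958
j=5: r + 4k = 1210.822 → ⌈·⌉ = 1211
j=6: r + 5k = 1463.697 → ⌈·⌉ = 1464
j=7: r + 6k = 1716.572 → ⌈·⌉ = 1717
j=8: r + 7k = 1969.447 → ⌈·⌉ = 1970
j=9: r + 8k = 2222.322 → ⌈·⌉ = 2223
j=10: r + 9k = 2475.197 → ⌈·⌉ = 2476
j=11: r + 10k = 2728.072 → ⌈·⌉ = 2729
j=12: r + 11k = 2980.947 → ⌈·⌉ = 2981
j=13: r + 12k = 3233.822 → ⌈·⌉ = 3234
j=14: r + 13k = 3486.697 → ⌈·⌉ = 3487
j=15: r + 14k = 3739.572 → ⌈·⌉ = 3740
j=16: r + 15k = 3992.447 → ⌈·⌉ = 3993

200, 453, 706, 958, 1211, 1464, 1717, 1970, 2223, 2476, 2729, 2981, 3234, 3487, 3740, 3993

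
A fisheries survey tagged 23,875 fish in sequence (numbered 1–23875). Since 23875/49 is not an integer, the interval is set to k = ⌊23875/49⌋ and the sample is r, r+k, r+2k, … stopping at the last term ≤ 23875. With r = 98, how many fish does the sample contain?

49

k = ⌊23875/49⌋ = 487
Achieved size = ⌊(23875 − 98)/487⌋ + 1 = ⌊23777/487⌋ + 1 = 48 + 1 = 49
(last selection: 98 + 48×487 = 23474 ≤ 23875; next would be 23961 > 23875)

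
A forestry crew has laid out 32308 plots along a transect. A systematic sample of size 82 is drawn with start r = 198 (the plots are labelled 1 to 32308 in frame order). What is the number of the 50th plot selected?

k = 32308/82 = 394
50th selection = r + (50−1)·k = 198 + 49×394 = 198 + 19306 = 19504

19504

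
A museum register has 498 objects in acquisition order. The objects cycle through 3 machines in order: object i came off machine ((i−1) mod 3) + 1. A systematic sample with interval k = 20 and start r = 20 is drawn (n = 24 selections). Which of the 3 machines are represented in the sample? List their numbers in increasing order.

Consecutive selections differ by k = 20, so their machine numbers differ by 20 mod 3 = 2.
gcd(20, 3) = 1, so the sample visits 3/1 = 3 distinct residues mod 3.
Start 20 is machine 2; the machines hit are 1, 2, 3.

1, 2, 3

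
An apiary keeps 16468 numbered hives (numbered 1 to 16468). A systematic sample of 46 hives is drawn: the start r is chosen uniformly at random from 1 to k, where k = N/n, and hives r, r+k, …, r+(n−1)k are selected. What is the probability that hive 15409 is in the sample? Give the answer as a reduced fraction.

1/358

k = 16468/46 = 358.
Hive 15409 is selected iff r ≡ 15409 (mod 358); exactly one such r in {1,…,358}.
Inclusion probability = 1/358.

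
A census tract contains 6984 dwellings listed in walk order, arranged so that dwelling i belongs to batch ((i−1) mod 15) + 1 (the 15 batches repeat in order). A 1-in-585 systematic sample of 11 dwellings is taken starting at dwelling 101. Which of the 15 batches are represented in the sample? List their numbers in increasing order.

11

Consecutive selections differ by k = 585, so their batch numbers differ by 585 mod 15 = 0.
gcd(585, 15) = 15, so the sample visits 15/15 = 1 distinct residues mod 15.
Start 101 is batch 11; the batches hit are 11.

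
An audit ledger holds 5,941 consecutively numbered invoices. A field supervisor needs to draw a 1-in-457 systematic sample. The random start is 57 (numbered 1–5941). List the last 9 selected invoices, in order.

5th selection = 57 + 4×457 = 1885
6th: 1885 + 457 = 2342
7th: 2342 + 457 = 2799
8th: 2799 + 457 = 3256
9th: 3256 + 457 = 3713
10th: 3713 + 457 = 4170
11th: 4170 + 457 = 4627
12th: 4627 + 457 = 5084
13th: 5084 + 457 = 5541

1885, 2342, 2799, 3256, 3713, 4170, 4627, 5084, 5541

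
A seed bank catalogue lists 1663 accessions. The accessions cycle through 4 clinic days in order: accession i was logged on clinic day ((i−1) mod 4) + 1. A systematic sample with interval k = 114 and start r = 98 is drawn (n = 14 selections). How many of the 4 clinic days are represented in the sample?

Consecutive selections differ by k = 114, so their clinic day numbers differ by 114 mod 4 = 2.
gcd(114, 4) = 2, so the sample visits 4/2 = 2 distinct residues mod 4.
Start 98 is clinic day 2; the clinic days hit are 2, 4.

2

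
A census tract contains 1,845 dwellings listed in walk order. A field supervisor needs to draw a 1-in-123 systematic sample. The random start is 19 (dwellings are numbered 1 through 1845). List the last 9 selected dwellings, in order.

7th selection = 19 + 6×123 = 757
8th: 757 + 123 = 880
9th: 880 + 123 = 1003
10th: 1003 + 123 = 1126
11th: 1126 + 123 = 1249
12th: 1249 + 123 = 1372
13th: 1372 + 123 = 1495
14th: 1495 + 123 = 1618
15th: 1618 + 123 = 1741

757, 880, 1003, 1126, 1249, 1372, 1495, 1618, 1741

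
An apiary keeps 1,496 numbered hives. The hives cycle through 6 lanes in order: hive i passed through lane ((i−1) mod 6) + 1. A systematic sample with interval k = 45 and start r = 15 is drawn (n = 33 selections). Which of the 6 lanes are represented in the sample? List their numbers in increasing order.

Consecutive selections differ by k = 45, so their lane numbers differ by 45 mod 6 = 3.
gcd(45, 6) = 3, so the sample visits 6/3 = 2 distinct residues mod 6.
Start 15 is lane 3; the lanes hit are 3, 6.

3, 6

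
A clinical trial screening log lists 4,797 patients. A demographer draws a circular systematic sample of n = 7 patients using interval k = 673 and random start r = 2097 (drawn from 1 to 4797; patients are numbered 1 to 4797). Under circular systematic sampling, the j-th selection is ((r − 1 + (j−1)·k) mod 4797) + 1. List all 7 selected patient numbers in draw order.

2097, 2770, 3443, 4116, 4789, 665, 1338

Selection 1: 2097
Selection 2: 2097 + 673 = 2770
Selection 3: 2770 + 673 = 3443
Selection 4: 3443 + 673 = 4116
Selection 5: 4116 + 673 = 4789
Selection 6: 4789 + 673 = 5462 → 5462 − 4797 = 665
Selection 7: 665 + 673 = 1338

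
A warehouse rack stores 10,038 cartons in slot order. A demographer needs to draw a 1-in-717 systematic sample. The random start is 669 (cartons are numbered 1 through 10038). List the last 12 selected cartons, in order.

3rd selection = 669 + 2×717 = 2103
4th: 2103 + 717 = 2820
5th: 2820 + 717 = 3537
6th: 3537 + 717 = 4254
7th: 4254 + 717 = 4971
8th: 4971 + 717 = 5688
9th: 5688 + 717 = 6405
10th: 6405 + 717 = 7122
11th: 7122 + 717 = 7839
12th: 7839 + 717 = 8556
13th: 8556 + 717 = 9273
14th: 9273 + 717 = 9990

2103, 2820, 3537, 4254, 4971, 5688, 6405, 7122, 7839, 8556, 9273, 9990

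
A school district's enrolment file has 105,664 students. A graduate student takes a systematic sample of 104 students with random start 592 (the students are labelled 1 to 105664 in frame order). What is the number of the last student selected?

105240

k = 105664/104 = 1016
104th selection = r + (104−1)·k = 592 + 103×1016 = 592 + 104648 = 105240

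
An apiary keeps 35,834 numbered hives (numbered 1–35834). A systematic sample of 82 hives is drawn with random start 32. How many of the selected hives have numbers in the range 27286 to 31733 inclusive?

10

k = 35834/82 = 437
First selection ≥ 27286: 32 + ⌈(27286−32)/437⌉·437 = 32 + 63×437 = 27563
Last selection ≤ 31733: 32 + ⌊(31733−32)/437⌋·437 = 32 + 72×437 = 31496
Count = 72 − 63 + 1 = 10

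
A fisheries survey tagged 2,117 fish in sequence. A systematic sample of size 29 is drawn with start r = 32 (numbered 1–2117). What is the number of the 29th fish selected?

k = 2117/29 = 73
29th selection = r + (29−1)·k = 32 + 28×73 = 32 + 2044 = 2076

2076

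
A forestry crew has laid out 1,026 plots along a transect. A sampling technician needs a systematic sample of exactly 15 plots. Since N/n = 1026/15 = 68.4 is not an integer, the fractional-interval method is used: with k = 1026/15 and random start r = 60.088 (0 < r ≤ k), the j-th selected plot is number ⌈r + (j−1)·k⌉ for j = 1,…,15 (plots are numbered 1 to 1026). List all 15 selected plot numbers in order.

j=1: r + 0k = 60.088 → ⌈·⌉ = 61
j=2: r + 1k = 128.488 → ⌈·⌉ = 129
j=3: r + 2k = 196.888 → ⌈·⌉ = 197
j=4: r + 3k = 265.288 → ⌈·⌉ = 266
j=5: r + 4k = 333.688 → ⌈·⌉ = 334
j=6: r + 5k = 402.088 → ⌈·⌉ = 403
j=7: r + 6k = 470.488 → ⌈·⌉ = 471
j=8: r + 7k = 538.888 → ⌈·⌉ = 539
j=9: r + 8k = 607.288 → ⌈·⌉ = 608
j=10: r + 9k = 675.688 → ⌈·⌉ = 676
j=11: r + 10k = 744.088 → ⌈·⌉ = 745
j=12: r + 11k = 812.488 → ⌈·⌉ = 813
j=13: r + 12k = 880.888 → ⌈·⌉ = 881
j=14: r + 13k = 949.288 → ⌈·⌉ = 950
j=15: r + 14k = 1017.688 → ⌈·⌉ = 1018

61, 129, 197, 266, 334, 403, 471, 539, 608, 676, 745, 813, 881, 950, 1018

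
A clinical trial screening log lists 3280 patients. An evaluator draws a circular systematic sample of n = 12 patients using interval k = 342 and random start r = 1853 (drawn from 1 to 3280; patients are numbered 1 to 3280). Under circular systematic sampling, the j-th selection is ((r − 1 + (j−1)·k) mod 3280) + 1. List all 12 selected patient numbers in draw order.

Selection 1: 1853
Selection 2: 1853 + 342 = 2195
Selection 3: 2195 + 342 = 2537
Selection 4: 2537 + 342 = 2879
Selection 5: 2879 + 342 = 3221
Selection 6: 3221 + 342 = 3563 → 3563 − 3280 = 283
Selection 7: 283 + 342 = 625
Selection 8: 625 + 342 = 967
Selection 9: 967 + 342 = 1309
Selection 10: 1309 + 342 = 1651
Selection 11: 1651 + 342 = 1993
Selection 12: 1993 + 342 = 2335

1853, 2195, 2537, 2879, 3221, 283, 625, 967, 1309, 1651, 1993, 2335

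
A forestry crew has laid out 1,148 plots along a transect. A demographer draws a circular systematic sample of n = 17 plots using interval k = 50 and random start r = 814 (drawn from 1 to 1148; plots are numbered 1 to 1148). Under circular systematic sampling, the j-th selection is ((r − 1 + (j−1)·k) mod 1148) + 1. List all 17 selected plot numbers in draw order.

Selection 1: 814
Selection 2: 814 + 50 = 864
Selection 3: 864 + 50 = 914
Selection 4: 914 + 50 = 964
Selection 5: 964 + 50 = 1014
Selection 6: 1014 + 50 = 1064
Selection 7: 1064 + 50 = 1114
Selection 8: 1114 + 50 = 1164 → 1164 − 1148 = 16
Selection 9: 16 + 50 = 66
Selection 10: 66 + 50 = 116
Selection 11: 116 + 50 = 166
Selection 12: 166 + 50 = 216
Selection 13: 216 + 50 = 266
Selection 14: 266 + 50 = 316
Selection 15: 316 + 50 = 366
Selection 16: 366 + 50 = 416
Selection 17: 416 + 50 = 466

814, 864, 914, 964, 1014, 1064, 1114, 16, 66, 116, 166, 216, 266, 316, 366, 416, 466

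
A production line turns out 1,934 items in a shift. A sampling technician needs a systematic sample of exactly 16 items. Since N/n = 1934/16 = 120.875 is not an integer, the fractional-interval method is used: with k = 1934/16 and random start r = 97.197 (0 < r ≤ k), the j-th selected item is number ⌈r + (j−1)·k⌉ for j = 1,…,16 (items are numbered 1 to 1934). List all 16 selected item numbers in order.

98, 219, 339, 460, 581, 702, 823, 944, 1065, 1186, 1306, 1427, 1548, 1669, 1790, 1911

j=1: r + 0k = 97.197 → ⌈·⌉ = 98
j=2: r + 1k = 218.072 → ⌈·⌉ = 219
j=3: r + 2k = 338.947 → ⌈·⌉ = 339
j=4: r + 3k = 459.822 → ⌈·⌉ = 460
j=5: r + 4k = 580.697 → ⌈·⌉ = 581
j=6: r + 5k = 701.572 → ⌈·⌉ = 702
j=7: r + 6k = 822.447 → ⌈·⌉ = 823
j=8: r + 7k = 943.322 → ⌈·⌉ = 944
j=9: r + 8k = 1064.197 → ⌈·⌉ = 1065
j=10: r + 9k = 1185.072 → ⌈·⌉ = 1186
j=11: r + 10k = 1305.947 → ⌈·⌉ = 1306
j=12: r + 11k = 1426.822 → ⌈·⌉ = 1427
j=13: r + 12k = 1547.697 → ⌈·⌉ = 1548
j=14: r + 13k = 1668.572 → ⌈·⌉ = 1669
j=15: r + 14k = 1789.447 → ⌈·⌉ = 1790
j=16: r + 15k = 1910.322 → ⌈·⌉ = 1911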